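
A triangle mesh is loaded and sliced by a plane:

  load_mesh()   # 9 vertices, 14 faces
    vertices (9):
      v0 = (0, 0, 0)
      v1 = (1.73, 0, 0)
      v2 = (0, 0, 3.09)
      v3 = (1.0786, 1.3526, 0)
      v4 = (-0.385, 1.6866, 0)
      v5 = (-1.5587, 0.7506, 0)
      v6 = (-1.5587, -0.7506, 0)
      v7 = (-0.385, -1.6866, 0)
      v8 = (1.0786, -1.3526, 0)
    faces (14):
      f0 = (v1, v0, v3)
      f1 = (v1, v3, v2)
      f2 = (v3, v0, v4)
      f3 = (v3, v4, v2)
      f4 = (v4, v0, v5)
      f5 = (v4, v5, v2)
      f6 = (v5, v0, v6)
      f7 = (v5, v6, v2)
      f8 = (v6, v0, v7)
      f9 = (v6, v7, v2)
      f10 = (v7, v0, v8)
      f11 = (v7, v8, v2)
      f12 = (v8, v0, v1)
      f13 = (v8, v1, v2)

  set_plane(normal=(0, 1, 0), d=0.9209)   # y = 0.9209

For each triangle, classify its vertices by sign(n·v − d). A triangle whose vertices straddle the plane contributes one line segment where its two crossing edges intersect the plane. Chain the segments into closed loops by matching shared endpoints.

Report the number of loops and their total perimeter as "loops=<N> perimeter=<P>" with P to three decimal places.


Straddling triangles (6 of 14):
  (v1,v0,v3) [--+] → (0.734351, 0.9209, 0)–(1.2865, 0.9209, 0)  len=0.5522
  (v1,v3,v2) [-+-] → (1.2865, 0.9209, 0)–(0.734351, 0.9209, 0.986214)  len=1.1303
  (v3,v0,v4) [+-+] → (0.734351, 0.9209, 0)–(-0.210214, 0.9209, 0)  len=0.9446
  (v3,v4,v2) [++-] → (-0.210214, 0.9209, 1.40283)–(0.734351, 0.9209, 0.986214)  len=1.0324
  (v4,v0,v5) [+--] → (-0.210214, 0.9209, 0)–(-1.34515, 0.9209, 0)  len=1.1349
  (v4,v5,v2) [+--] → (-1.34515, 0.9209, 0)–(-0.210214, 0.9209, 1.40283)  len=1.8044

Chained into 1 loop(s):
  loop 1: 6 segments, perimeter = 6.5987
Total perimeter = 6.599

loops=1 perimeter=6.599


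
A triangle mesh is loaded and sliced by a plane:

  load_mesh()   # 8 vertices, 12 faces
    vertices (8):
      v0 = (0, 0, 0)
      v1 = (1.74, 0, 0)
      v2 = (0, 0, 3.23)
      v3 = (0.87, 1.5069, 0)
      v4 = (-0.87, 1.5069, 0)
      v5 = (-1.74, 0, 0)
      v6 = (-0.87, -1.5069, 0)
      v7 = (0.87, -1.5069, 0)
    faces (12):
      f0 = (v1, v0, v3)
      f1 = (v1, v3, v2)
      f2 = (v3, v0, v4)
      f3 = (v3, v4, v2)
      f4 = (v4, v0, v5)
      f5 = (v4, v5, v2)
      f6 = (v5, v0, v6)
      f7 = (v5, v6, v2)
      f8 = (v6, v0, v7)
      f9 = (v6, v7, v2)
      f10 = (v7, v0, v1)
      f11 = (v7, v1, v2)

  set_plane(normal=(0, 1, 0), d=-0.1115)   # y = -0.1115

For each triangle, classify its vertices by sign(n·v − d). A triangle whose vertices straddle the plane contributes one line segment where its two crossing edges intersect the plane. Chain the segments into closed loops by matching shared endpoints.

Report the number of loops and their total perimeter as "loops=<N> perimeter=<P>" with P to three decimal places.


Straddling triangles (6 of 12):
  (v5,v0,v6) [++-] → (-0.0643739, -0.1115, 0)–(-1.67563, -0.1115, 0)  len=1.6113
  (v5,v6,v2) [+-+] → (-1.67563, -0.1115, 0)–(-0.0643739, -0.1115, 2.991)  len=3.3974
  (v6,v0,v7) [-+-] → (-0.0643739, -0.1115, 0)–(0.0643739, -0.1115, 0)  len=0.1287
  (v6,v7,v2) [--+] → (0.0643739, -0.1115, 2.991)–(-0.0643739, -0.1115, 2.991)  len=0.1287
  (v7,v0,v1) [-++] → (0.0643739, -0.1115, 0)–(1.67563, -0.1115, 0)  len=1.6113
  (v7,v1,v2) [-++] → (1.67563, -0.1115, 0)–(0.0643739, -0.1115, 2.991)  len=3.3974

Chained into 1 loop(s):
  loop 1: 6 segments, perimeter = 10.2748
Total perimeter = 10.275

loops=1 perimeter=10.275


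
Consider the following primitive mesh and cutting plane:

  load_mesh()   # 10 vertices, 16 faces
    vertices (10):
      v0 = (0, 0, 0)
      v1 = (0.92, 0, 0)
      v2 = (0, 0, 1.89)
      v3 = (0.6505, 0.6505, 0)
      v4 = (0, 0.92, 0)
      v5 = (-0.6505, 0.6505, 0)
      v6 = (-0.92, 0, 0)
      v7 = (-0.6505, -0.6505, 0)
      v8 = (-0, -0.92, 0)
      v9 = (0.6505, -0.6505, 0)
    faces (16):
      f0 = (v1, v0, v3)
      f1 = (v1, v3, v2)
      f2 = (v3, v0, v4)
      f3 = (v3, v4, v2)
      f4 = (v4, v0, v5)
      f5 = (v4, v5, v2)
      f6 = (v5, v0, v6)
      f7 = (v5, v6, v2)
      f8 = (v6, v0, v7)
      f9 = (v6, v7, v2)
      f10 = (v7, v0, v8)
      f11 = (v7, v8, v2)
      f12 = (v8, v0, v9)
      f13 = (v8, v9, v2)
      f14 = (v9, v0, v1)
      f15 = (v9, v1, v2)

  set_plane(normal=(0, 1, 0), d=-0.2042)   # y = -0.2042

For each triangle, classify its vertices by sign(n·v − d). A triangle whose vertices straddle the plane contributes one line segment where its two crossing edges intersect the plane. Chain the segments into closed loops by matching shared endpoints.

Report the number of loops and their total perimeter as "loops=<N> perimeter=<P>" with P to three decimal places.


loops=1 perimeter=5.091

Straddling triangles (8 of 16):
  (v6,v0,v7) [++-] → (-0.2042, -0.2042, 0)–(-0.835401, -0.2042, 0)  len=0.6312
  (v6,v7,v2) [+-+] → (-0.835401, -0.2042, 0)–(-0.2042, -0.2042, 1.29671)  len=1.4422
  (v7,v0,v8) [-+-] → (-0.2042, -0.2042, 0)–(0, -0.2042, 0)  len=0.2042
  (v7,v8,v2) [--+] → (0, -0.2042, 1.4705)–(-0.2042, -0.2042, 1.29671)  len=0.2681
  (v8,v0,v9) [-+-] → (0, -0.2042, 0)–(0.2042, -0.2042, 0)  len=0.2042
  (v8,v9,v2) [--+] → (0.2042, -0.2042, 1.29671)–(0, -0.2042, 1.4705)  len=0.2681
  (v9,v0,v1) [-++] → (0.2042, -0.2042, 0)–(0.835401, -0.2042, 0)  len=0.6312
  (v9,v1,v2) [-++] → (0.835401, -0.2042, 0)–(0.2042, -0.2042, 1.29671)  len=1.4422

Chained into 1 loop(s):
  loop 1: 8 segments, perimeter = 5.0914
Total perimeter = 5.091


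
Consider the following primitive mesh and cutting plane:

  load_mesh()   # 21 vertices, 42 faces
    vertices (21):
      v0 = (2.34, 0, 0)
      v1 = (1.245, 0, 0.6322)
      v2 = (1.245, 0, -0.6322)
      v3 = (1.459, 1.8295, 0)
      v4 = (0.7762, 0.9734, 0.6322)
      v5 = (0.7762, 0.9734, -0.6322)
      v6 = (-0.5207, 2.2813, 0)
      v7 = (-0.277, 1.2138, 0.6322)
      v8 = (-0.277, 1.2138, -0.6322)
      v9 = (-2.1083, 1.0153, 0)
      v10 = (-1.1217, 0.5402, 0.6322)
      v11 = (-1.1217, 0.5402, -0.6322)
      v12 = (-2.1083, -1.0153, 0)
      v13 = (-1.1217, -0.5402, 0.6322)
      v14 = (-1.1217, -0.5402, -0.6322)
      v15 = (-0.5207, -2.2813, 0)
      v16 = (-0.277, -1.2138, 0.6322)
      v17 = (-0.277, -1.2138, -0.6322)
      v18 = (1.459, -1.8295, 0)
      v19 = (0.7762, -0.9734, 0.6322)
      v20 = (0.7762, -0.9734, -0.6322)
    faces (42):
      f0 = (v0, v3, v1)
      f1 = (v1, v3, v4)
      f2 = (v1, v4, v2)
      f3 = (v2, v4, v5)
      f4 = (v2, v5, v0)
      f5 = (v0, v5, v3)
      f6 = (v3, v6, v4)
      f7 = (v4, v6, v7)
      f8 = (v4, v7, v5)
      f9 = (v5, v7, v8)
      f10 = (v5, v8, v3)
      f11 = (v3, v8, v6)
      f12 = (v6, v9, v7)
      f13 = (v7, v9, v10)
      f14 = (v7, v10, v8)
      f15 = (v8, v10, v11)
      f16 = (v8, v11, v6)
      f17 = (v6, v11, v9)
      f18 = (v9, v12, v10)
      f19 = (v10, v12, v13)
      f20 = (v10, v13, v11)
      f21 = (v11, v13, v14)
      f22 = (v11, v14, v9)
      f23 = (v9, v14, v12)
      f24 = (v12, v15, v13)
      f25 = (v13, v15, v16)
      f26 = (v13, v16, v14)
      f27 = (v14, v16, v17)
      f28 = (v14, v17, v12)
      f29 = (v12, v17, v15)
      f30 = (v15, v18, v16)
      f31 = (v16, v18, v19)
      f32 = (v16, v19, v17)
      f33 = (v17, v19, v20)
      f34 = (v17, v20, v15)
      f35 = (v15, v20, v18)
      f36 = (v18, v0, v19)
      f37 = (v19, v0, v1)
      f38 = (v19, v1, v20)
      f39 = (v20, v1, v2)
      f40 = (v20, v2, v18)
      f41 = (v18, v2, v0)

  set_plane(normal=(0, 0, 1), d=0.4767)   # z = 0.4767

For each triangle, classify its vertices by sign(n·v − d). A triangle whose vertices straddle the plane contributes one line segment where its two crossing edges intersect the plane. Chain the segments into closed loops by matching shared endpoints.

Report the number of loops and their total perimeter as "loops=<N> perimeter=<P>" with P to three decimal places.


Straddling triangles (28 of 42):
  (v0,v3,v1) [--+] → (1.29764, 0.449996, 0.4767)–(1.51433, 0, 0.4767)  len=0.4995
  (v1,v3,v4) [+-+] → (1.29764, 0.449996, 0.4767)–(0.944146, 1.18397, 0.4767)  len=0.8147
  (v1,v4,v2) [++-] → (0.833855, 0.853688, 0.4767)–(1.245, 0, 0.4767)  len=0.9475
  (v2,v4,v5) [-+-] → (0.833855, 0.853688, 0.4767)–(0.7762, 0.9734, 0.4767)  len=0.1329
  (v3,v6,v4) [--+] → (0.457206, 1.2951, 0.4767)–(0.944146, 1.18397, 0.4767)  len=0.4995
  (v4,v6,v7) [+-+] → (0.457206, 1.2951, 0.4767)–(-0.336942, 1.47637, 0.4767)  len=0.8146
  (v4,v7,v5) [++-] → (-0.147474, 1.18423, 0.4767)–(0.7762, 0.9734, 0.4767)  len=0.9474
  (v5,v7,v8) [-+-] → (-0.147474, 1.18423, 0.4767)–(-0.277, 1.2138, 0.4767)  len=0.1329
  (v6,v9,v7) [--+] → (-0.727438, 1.16498, 0.4767)–(-0.336942, 1.47637, 0.4767)  len=0.4995
  (v7,v9,v10) [+-+] → (-0.727438, 1.16498, 0.4767)–(-1.36437, 0.657059, 0.4767)  len=0.8147
  (v7,v10,v8) [++-] → (-1.01782, 0.623042, 0.4767)–(-0.277, 1.2138, 0.4767)  len=0.9475
  (v8,v10,v11) [-+-] → (-1.01782, 0.623042, 0.4767)–(-1.1217, 0.5402, 0.4767)  len=0.1329
  (v9,v12,v10) [--+] → (-1.36437, 0.157599, 0.4767)–(-1.36437, 0.657059, 0.4767)  len=0.4995
  (v10,v12,v13) [+-+] → (-1.36437, 0.157599, 0.4767)–(-1.36437, -0.657059, 0.4767)  len=0.8147
  (v10,v13,v11) [++-] → (-1.1217, -0.407329, 0.4767)–(-1.1217, 0.5402, 0.4767)  len=0.9475
  (v11,v13,v14) [-+-] → (-1.1217, -0.407329, 0.4767)–(-1.1217, -0.5402, 0.4767)  len=0.1329
  (v12,v15,v13) [--+] → (-0.973874, -0.968452, 0.4767)–(-1.36437, -0.657059, 0.4767)  len=0.4995
  (v13,v15,v16) [+-+] → (-0.973874, -0.968452, 0.4767)–(-0.336942, -1.47637, 0.4767)  len=0.8147
  (v13,v16,v14) [++-] → (-0.380884, -1.13096, 0.4767)–(-1.1217, -0.5402, 0.4767)  len=0.9475
  (v14,v16,v17) [-+-] → (-0.380884, -1.13096, 0.4767)–(-0.277, -1.2138, 0.4767)  len=0.1329
  (v15,v18,v16) [--+] → (0.149998, -1.36524, 0.4767)–(-0.336942, -1.47637, 0.4767)  len=0.4995
  (v16,v18,v19) [+-+] → (0.149998, -1.36524, 0.4767)–(0.944146, -1.18397, 0.4767)  len=0.8146
  (v16,v19,v17) [++-] → (0.646674, -1.00297, 0.4767)–(-0.277, -1.2138, 0.4767)  len=0.9474
  (v17,v19,v20) [-+-] → (0.646674, -1.00297, 0.4767)–(0.7762, -0.9734, 0.4767)  len=0.1329
  (v18,v0,v19) [--+] → (1.16084, -0.733976, 0.4767)–(0.944146, -1.18397, 0.4767)  len=0.4995
  (v19,v0,v1) [+-+] → (1.16084, -0.733976, 0.4767)–(1.51433, 0, 0.4767)  len=0.8147
  (v19,v1,v20) [++-] → (1.18735, -0.119712, 0.4767)–(0.7762, -0.9734, 0.4767)  len=0.9475
  (v20,v1,v2) [-+-] → (1.18735, -0.119712, 0.4767)–(1.245, 0, 0.4767)  len=0.1329

Chained into 2 loop(s):
  loop 1: 14 segments, perimeter = 9.1986
  loop 2: 14 segments, perimeter = 7.5626
Total perimeter = 16.761

loops=2 perimeter=16.761


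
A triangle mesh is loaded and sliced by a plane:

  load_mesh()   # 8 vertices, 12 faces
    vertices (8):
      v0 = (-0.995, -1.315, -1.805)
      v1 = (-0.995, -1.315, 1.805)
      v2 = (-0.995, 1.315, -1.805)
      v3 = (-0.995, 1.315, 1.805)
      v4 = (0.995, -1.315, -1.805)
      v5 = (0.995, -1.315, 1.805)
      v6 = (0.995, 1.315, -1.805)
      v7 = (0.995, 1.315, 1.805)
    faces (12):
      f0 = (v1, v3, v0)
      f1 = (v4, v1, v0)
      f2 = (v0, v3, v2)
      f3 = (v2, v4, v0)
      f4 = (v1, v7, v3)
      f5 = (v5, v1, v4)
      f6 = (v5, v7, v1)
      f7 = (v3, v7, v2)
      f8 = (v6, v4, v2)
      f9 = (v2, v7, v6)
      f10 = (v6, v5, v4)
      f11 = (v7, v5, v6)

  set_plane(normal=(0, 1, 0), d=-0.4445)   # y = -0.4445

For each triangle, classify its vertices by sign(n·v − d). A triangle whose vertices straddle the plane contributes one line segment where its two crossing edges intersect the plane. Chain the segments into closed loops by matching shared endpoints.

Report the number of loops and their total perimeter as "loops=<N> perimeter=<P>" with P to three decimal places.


loops=1 perimeter=11.200

Straddling triangles (8 of 12):
  (v1,v3,v0) [-+-] → (-0.995, -0.4445, 1.805)–(-0.995, -0.4445, -0.610131)  len=2.4151
  (v0,v3,v2) [-++] → (-0.995, -0.4445, -0.610131)–(-0.995, -0.4445, -1.805)  len=1.1949
  (v2,v4,v0) [+--] → (0.336333, -0.4445, -1.805)–(-0.995, -0.4445, -1.805)  len=1.3313
  (v1,v7,v3) [-++] → (-0.336333, -0.4445, 1.805)–(-0.995, -0.4445, 1.805)  len=0.6587
  (v5,v7,v1) [-+-] → (0.995, -0.4445, 1.805)–(-0.336333, -0.4445, 1.805)  len=1.3313
  (v6,v4,v2) [+-+] → (0.995, -0.4445, -1.805)–(0.336333, -0.4445, -1.805)  len=0.6587
  (v6,v5,v4) [+--] → (0.995, -0.4445, 0.610131)–(0.995, -0.4445, -1.805)  len=2.4151
  (v7,v5,v6) [+-+] → (0.995, -0.4445, 1.805)–(0.995, -0.4445, 0.610131)  len=1.1949

Chained into 1 loop(s):
  loop 1: 8 segments, perimeter = 11.2000
Total perimeter = 11.200


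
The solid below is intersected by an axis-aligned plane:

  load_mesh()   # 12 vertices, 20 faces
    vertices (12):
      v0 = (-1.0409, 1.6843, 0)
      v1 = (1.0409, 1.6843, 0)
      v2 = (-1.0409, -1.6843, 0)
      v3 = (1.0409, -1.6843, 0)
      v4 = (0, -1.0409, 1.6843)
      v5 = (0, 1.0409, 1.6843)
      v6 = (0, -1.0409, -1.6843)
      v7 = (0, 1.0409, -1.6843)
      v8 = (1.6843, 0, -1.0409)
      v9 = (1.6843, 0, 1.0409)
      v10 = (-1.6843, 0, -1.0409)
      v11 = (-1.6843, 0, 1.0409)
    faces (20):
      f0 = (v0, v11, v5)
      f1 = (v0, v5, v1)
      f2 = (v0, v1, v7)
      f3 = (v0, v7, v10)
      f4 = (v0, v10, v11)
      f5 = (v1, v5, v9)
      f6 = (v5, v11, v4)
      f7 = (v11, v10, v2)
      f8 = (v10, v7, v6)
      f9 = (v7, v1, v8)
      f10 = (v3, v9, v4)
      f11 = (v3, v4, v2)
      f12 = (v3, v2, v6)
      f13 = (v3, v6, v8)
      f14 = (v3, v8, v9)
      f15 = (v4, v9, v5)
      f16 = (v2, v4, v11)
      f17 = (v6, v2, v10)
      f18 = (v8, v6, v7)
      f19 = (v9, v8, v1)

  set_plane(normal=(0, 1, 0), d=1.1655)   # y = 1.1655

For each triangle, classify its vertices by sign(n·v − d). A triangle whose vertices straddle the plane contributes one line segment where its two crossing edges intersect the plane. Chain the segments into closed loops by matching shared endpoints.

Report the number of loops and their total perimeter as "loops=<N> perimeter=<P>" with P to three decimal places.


Straddling triangles (8 of 20):
  (v0,v11,v5) [+--] → (-1.23908, 1.1655, 0.320619)–(-0.201579, 1.1655, 1.35812)  len=1.4672
  (v0,v5,v1) [+-+] → (-0.201579, 1.1655, 1.35812)–(0.201579, 1.1655, 1.35812)  len=0.4032
  (v0,v1,v7) [++-] → (0.201579, 1.1655, -1.35812)–(-0.201579, 1.1655, -1.35812)  len=0.4032
  (v0,v7,v10) [+--] → (-0.201579, 1.1655, -1.35812)–(-1.23908, 1.1655, -0.320619)  len=1.4672
  (v0,v10,v11) [+--] → (-1.23908, 1.1655, -0.320619)–(-1.23908, 1.1655, 0.320619)  len=0.6412
  (v1,v5,v9) [+--] → (0.201579, 1.1655, 1.35812)–(1.23908, 1.1655, 0.320619)  len=1.4672
  (v7,v1,v8) [-+-] → (0.201579, 1.1655, -1.35812)–(1.23908, 1.1655, -0.320619)  len=1.4672
  (v9,v8,v1) [--+] → (1.23908, 1.1655, -0.320619)–(1.23908, 1.1655, 0.320619)  len=0.6412

Chained into 1 loop(s):
  loop 1: 8 segments, perimeter = 7.9578
Total perimeter = 7.958

loops=1 perimeter=7.958


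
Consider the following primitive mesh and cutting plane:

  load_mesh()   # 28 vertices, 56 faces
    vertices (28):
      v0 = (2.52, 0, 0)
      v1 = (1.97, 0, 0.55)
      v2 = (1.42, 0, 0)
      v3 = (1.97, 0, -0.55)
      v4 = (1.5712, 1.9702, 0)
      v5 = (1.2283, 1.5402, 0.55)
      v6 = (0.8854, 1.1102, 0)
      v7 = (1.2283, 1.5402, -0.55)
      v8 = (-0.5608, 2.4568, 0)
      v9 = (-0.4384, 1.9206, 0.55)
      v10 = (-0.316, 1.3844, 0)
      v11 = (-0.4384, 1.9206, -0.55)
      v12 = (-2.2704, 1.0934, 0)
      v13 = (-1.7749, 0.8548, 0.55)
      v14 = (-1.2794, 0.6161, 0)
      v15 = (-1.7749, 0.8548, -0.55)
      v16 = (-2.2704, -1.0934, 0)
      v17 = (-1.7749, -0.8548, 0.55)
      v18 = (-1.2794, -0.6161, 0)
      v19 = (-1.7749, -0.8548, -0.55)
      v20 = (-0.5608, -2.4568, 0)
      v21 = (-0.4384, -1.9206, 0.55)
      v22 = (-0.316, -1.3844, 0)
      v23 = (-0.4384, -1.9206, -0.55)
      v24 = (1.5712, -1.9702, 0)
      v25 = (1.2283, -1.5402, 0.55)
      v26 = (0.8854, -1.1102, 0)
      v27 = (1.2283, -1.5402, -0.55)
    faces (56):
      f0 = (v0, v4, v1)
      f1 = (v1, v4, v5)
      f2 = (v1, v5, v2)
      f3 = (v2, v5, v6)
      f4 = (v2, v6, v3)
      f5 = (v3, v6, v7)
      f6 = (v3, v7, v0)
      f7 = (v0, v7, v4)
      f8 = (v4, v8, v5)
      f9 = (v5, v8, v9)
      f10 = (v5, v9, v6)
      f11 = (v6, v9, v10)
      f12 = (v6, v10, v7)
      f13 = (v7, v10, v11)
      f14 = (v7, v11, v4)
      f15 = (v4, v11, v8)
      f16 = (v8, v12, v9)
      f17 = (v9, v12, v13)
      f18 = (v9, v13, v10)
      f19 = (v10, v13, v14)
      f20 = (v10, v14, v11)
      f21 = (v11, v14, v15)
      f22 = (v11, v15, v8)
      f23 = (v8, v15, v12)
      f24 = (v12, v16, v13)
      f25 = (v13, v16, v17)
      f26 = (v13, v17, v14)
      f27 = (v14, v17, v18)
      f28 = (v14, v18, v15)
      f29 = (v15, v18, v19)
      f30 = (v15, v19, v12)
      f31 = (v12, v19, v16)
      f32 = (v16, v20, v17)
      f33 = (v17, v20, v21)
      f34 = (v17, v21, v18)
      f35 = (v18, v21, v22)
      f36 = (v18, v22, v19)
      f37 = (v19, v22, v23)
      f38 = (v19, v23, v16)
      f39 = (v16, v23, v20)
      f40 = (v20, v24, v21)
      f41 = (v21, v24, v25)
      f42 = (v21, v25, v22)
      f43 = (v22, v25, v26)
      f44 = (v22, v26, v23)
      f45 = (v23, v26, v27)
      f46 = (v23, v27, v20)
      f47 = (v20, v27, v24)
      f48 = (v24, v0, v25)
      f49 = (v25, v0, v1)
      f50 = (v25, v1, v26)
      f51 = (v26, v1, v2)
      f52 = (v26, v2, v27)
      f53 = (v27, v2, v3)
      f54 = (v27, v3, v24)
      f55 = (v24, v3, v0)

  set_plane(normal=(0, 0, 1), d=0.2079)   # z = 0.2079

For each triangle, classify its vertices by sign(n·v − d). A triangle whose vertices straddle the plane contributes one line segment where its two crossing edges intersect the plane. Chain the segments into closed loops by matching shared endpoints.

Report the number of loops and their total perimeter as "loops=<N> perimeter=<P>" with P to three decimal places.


Straddling triangles (28 of 56):
  (v0,v4,v1) [--+] → (1.72195, 1.22546, 0.2079)–(2.3121, 0, 0.2079)  len=1.3602
  (v1,v4,v5) [+-+] → (1.72195, 1.22546, 0.2079)–(1.44158, 1.80766, 0.2079)  len=0.6462
  (v1,v5,v2) [++-] → (1.34754, 0.582196, 0.2079)–(1.6279, 0, 0.2079)  len=0.6462
  (v2,v5,v6) [-+-] → (1.34754, 0.582196, 0.2079)–(1.01502, 1.27274, 0.2079)  len=0.7664
  (v4,v8,v5) [--+] → (0.11548, 2.11033, 0.2079)–(1.44158, 1.80766, 0.2079)  len=1.3602
  (v5,v8,v9) [+-+] → (0.11548, 2.11033, 0.2079)–(-0.514533, 2.25412, 0.2079)  len=0.6462
  (v5,v9,v6) [++-] → (0.385004, 1.41653, 0.2079)–(1.01502, 1.27274, 0.2079)  len=0.6462
  (v6,v9,v10) [-+-] → (0.385004, 1.41653, 0.2079)–(-0.362267, 1.58708, 0.2079)  len=0.7665
  (v8,v12,v9) [--+] → (-1.5779, 1.40608, 0.2079)–(-0.514533, 2.25412, 0.2079)  len=1.3601
  (v9,v12,v13) [+-+] → (-1.5779, 1.40608, 0.2079)–(-2.0831, 1.00321, 0.2079)  len=0.6462
  (v9,v13,v10) [++-] → (-0.867464, 1.18421, 0.2079)–(-0.362267, 1.58708, 0.2079)  len=0.6462
  (v10,v13,v14) [-+-] → (-0.867464, 1.18421, 0.2079)–(-1.4667, 0.706329, 0.2079)  len=0.7665
  (v12,v16,v13) [--+] → (-2.0831, -0.35698, 0.2079)–(-2.0831, 1.00321, 0.2079)  len=1.3602
  (v13,v16,v17) [+-+] → (-2.0831, -0.35698, 0.2079)–(-2.0831, -1.00321, 0.2079)  len=0.6462
  (v13,v17,v14) [++-] → (-1.4667, 0.0600998, 0.2079)–(-1.4667, 0.706329, 0.2079)  len=0.6462
  (v14,v17,v18) [-+-] → (-1.4667, 0.0600998, 0.2079)–(-1.4667, -0.706329, 0.2079)  len=0.7664
  (v16,v20,v17) [--+] → (-1.01973, -1.85124, 0.2079)–(-2.0831, -1.00321, 0.2079)  len=1.3601
  (v17,v20,v21) [+-+] → (-1.01973, -1.85124, 0.2079)–(-0.514533, -2.25412, 0.2079)  len=0.6462
  (v17,v21,v18) [++-] → (-0.961502, -1.1092, 0.2079)–(-1.4667, -0.706329, 0.2079)  len=0.6462
  (v18,v21,v22) [-+-] → (-0.961502, -1.1092, 0.2079)–(-0.362267, -1.58708, 0.2079)  len=0.7665
  (v20,v24,v21) [--+] → (0.811571, -1.95145, 0.2079)–(-0.514533, -2.25412, 0.2079)  len=1.3602
  (v21,v24,v25) [+-+] → (0.811571, -1.95145, 0.2079)–(1.44158, -1.80766, 0.2079)  len=0.6462
  (v21,v25,v22) [++-] → (0.267745, -1.44329, 0.2079)–(-0.362267, -1.58708, 0.2079)  len=0.6462
  (v22,v25,v26) [-+-] → (0.267745, -1.44329, 0.2079)–(1.01502, -1.27274, 0.2079)  len=0.7665
  (v24,v0,v25) [--+] → (2.03174, -0.582196, 0.2079)–(1.44158, -1.80766, 0.2079)  len=1.3602
  (v25,v0,v1) [+-+] → (2.03174, -0.582196, 0.2079)–(2.3121, 0, 0.2079)  len=0.6462
  (v25,v1,v26) [++-] → (1.29538, -0.690544, 0.2079)–(1.01502, -1.27274, 0.2079)  len=0.6462
  (v26,v1,v2) [-+-] → (1.29538, -0.690544, 0.2079)–(1.6279, 0, 0.2079)  len=0.7664

Chained into 2 loop(s):
  loop 1: 14 segments, perimeter = 14.0445
  loop 2: 14 segments, perimeter = 9.8885
Total perimeter = 23.933

loops=2 perimeter=23.933


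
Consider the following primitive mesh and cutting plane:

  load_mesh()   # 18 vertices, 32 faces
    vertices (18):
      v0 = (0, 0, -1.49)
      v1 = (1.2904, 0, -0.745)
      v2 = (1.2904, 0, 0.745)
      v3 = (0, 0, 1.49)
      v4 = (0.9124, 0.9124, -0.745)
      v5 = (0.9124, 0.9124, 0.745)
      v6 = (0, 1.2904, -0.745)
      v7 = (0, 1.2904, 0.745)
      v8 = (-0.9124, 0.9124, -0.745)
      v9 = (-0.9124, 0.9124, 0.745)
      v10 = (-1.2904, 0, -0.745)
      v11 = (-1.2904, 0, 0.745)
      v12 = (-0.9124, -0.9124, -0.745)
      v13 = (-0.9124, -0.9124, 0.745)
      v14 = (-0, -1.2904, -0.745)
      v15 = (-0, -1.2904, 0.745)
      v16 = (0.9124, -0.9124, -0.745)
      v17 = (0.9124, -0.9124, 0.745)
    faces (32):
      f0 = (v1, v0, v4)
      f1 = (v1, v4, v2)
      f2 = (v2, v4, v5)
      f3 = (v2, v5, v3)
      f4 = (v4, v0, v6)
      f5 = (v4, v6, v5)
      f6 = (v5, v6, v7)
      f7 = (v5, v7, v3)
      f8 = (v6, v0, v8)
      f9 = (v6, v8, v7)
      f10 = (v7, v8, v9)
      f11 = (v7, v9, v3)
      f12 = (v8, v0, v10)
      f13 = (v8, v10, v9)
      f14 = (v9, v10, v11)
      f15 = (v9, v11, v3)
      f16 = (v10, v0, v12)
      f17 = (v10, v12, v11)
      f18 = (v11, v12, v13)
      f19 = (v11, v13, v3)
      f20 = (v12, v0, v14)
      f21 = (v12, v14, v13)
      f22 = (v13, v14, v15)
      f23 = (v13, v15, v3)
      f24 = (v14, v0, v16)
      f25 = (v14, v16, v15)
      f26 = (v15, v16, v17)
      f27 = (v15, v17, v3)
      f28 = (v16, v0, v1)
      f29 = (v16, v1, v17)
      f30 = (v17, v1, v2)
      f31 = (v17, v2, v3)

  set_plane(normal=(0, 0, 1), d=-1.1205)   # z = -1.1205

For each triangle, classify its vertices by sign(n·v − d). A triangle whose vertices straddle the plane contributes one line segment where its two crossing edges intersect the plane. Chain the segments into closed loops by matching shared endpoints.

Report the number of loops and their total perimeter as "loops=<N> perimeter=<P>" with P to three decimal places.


loops=1 perimeter=3.919

Straddling triangles (8 of 32):
  (v1,v0,v4) [+-+] → (0.640004, 0, -1.1205)–(0.452526, 0.452526, -1.1205)  len=0.4898
  (v4,v0,v6) [+-+] → (0.452526, 0.452526, -1.1205)–(0, 0.640004, -1.1205)  len=0.4898
  (v6,v0,v8) [+-+] → (0, 0.640004, -1.1205)–(-0.452526, 0.452526, -1.1205)  len=0.4898
  (v8,v0,v10) [+-+] → (-0.452526, 0.452526, -1.1205)–(-0.640004, 0, -1.1205)  len=0.4898
  (v10,v0,v12) [+-+] → (-0.640004, 0, -1.1205)–(-0.452526, -0.452526, -1.1205)  len=0.4898
  (v12,v0,v14) [+-+] → (-0.452526, -0.452526, -1.1205)–(0, -0.640004, -1.1205)  len=0.4898
  (v14,v0,v16) [+-+] → (0, -0.640004, -1.1205)–(0.452526, -0.452526, -1.1205)  len=0.4898
  (v16,v0,v1) [+-+] → (0.452526, -0.452526, -1.1205)–(0.640004, 0, -1.1205)  len=0.4898

Chained into 1 loop(s):
  loop 1: 8 segments, perimeter = 3.9186
Total perimeter = 3.919


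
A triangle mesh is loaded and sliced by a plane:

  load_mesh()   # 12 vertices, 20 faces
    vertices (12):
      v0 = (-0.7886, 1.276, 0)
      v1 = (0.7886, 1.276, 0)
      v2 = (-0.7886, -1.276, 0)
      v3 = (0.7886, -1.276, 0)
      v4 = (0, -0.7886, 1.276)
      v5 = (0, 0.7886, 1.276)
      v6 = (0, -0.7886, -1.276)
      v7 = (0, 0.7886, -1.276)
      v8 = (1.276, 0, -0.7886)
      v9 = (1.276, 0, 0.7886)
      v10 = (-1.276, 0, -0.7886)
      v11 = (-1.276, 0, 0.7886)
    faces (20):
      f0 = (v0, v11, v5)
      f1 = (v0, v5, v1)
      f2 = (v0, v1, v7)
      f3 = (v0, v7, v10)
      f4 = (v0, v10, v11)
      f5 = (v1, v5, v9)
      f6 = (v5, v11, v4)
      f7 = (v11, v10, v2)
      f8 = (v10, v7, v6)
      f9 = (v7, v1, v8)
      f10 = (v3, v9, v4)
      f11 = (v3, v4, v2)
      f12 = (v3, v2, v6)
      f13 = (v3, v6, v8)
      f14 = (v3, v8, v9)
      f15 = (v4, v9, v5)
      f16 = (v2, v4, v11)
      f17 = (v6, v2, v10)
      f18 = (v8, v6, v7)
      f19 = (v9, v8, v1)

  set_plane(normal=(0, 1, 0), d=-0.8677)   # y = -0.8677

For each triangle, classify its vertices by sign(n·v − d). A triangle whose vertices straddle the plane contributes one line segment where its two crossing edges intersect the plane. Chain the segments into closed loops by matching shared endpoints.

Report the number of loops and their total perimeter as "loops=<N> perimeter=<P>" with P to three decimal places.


Straddling triangles (8 of 20):
  (v11,v10,v2) [++-] → (-0.94456, -0.8677, -0.25234)–(-0.94456, -0.8677, 0.25234)  len=0.5047
  (v3,v9,v4) [-++] → (0.94456, -0.8677, 0.25234)–(0.127982, -0.8677, 1.06892)  len=1.1548
  (v3,v4,v2) [-+-] → (0.127982, -0.8677, 1.06892)–(-0.127982, -0.8677, 1.06892)  len=0.2560
  (v3,v2,v6) [--+] → (-0.127982, -0.8677, -1.06892)–(0.127982, -0.8677, -1.06892)  len=0.2560
  (v3,v6,v8) [-++] → (0.127982, -0.8677, -1.06892)–(0.94456, -0.8677, -0.25234)  len=1.1548
  (v3,v8,v9) [-++] → (0.94456, -0.8677, -0.25234)–(0.94456, -0.8677, 0.25234)  len=0.5047
  (v2,v4,v11) [-++] → (-0.127982, -0.8677, 1.06892)–(-0.94456, -0.8677, 0.25234)  len=1.1548
  (v6,v2,v10) [+-+] → (-0.127982, -0.8677, -1.06892)–(-0.94456, -0.8677, -0.25234)  len=1.1548

Chained into 1 loop(s):
  loop 1: 8 segments, perimeter = 6.1406
Total perimeter = 6.141

loops=1 perimeter=6.141


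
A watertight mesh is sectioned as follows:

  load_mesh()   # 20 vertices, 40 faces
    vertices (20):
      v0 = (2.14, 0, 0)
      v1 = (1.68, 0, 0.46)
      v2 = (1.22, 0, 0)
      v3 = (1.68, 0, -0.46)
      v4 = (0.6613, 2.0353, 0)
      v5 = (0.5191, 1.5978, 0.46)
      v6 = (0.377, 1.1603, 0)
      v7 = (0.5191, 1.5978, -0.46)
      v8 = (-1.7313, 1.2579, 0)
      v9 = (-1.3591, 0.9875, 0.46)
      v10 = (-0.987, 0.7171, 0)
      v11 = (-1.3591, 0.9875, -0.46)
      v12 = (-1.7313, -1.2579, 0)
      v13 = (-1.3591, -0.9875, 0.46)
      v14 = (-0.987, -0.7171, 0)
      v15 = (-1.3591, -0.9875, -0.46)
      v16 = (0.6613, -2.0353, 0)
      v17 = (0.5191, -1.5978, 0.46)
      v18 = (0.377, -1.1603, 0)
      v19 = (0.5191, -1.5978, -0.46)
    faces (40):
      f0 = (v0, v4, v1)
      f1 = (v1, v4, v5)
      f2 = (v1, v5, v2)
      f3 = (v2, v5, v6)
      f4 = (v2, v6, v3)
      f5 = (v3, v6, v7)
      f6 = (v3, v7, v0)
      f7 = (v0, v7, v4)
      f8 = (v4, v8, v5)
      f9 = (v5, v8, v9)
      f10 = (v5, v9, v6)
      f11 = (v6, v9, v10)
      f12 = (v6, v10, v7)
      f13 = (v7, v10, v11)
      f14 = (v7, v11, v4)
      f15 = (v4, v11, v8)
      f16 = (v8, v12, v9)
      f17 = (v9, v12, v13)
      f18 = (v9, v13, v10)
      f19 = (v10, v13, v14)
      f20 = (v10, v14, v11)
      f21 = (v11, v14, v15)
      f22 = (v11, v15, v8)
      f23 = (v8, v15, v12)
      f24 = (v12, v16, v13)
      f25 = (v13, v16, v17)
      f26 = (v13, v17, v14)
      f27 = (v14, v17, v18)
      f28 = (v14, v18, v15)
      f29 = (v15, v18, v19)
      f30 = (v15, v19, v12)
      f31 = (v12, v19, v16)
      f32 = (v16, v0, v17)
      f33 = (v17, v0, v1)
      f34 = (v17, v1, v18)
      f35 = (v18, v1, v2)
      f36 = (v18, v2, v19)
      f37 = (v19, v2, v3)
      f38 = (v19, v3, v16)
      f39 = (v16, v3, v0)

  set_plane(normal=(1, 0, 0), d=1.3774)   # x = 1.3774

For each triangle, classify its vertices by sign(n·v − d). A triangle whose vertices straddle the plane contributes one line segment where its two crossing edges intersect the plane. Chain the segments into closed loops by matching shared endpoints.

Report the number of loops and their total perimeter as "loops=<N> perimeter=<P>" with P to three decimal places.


loops=1 perimeter=5.190

Straddling triangles (14 of 40):
  (v0,v4,v1) [+-+] → (1.3774, 1.04965, 0)–(1.3774, 0.604576, 0.323359)  len=0.5501
  (v1,v4,v5) [+--] → (1.3774, 0.604576, 0.323359)–(1.3774, 0.416482, 0.46)  len=0.2325
  (v1,v5,v2) [+--] → (1.3774, 0.416482, 0.46)–(1.3774, 0, 0.1574)  len=0.5148
  (v2,v6,v3) [--+] → (1.3774, 0.26946, -0.353173)–(1.3774, 0, -0.1574)  len=0.3331
  (v3,v6,v7) [+--] → (1.3774, 0.26946, -0.353173)–(1.3774, 0.416482, -0.46)  len=0.1817
  (v3,v7,v0) [+-+] → (1.3774, 0.416482, -0.46)–(1.3774, 0.751732, -0.216421)  len=0.4144
  (v0,v7,v4) [+--] → (1.3774, 0.751732, -0.216421)–(1.3774, 1.04965, 0)  len=0.3682
  (v16,v0,v17) [-+-] → (1.3774, -1.04965, 0)–(1.3774, -0.751732, 0.216421)  len=0.3682
  (v17,v0,v1) [-++] → (1.3774, -0.751732, 0.216421)–(1.3774, -0.416482, 0.46)  len=0.4144
  (v17,v1,v18) [-+-] → (1.3774, -0.416482, 0.46)–(1.3774, -0.26946, 0.353173)  len=0.1817
  (v18,v1,v2) [-+-] → (1.3774, -0.26946, 0.353173)–(1.3774, 0, 0.1574)  len=0.3331
  (v19,v2,v3) [--+] → (1.3774, 0, -0.1574)–(1.3774, -0.416482, -0.46)  len=0.5148
  (v19,v3,v16) [-+-] → (1.3774, -0.416482, -0.46)–(1.3774, -0.604576, -0.323359)  len=0.2325
  (v16,v3,v0) [-++] → (1.3774, -0.604576, -0.323359)–(1.3774, -1.04965, 0)  len=0.5501

Chained into 1 loop(s):
  loop 1: 14 segments, perimeter = 5.1897
Total perimeter = 5.190


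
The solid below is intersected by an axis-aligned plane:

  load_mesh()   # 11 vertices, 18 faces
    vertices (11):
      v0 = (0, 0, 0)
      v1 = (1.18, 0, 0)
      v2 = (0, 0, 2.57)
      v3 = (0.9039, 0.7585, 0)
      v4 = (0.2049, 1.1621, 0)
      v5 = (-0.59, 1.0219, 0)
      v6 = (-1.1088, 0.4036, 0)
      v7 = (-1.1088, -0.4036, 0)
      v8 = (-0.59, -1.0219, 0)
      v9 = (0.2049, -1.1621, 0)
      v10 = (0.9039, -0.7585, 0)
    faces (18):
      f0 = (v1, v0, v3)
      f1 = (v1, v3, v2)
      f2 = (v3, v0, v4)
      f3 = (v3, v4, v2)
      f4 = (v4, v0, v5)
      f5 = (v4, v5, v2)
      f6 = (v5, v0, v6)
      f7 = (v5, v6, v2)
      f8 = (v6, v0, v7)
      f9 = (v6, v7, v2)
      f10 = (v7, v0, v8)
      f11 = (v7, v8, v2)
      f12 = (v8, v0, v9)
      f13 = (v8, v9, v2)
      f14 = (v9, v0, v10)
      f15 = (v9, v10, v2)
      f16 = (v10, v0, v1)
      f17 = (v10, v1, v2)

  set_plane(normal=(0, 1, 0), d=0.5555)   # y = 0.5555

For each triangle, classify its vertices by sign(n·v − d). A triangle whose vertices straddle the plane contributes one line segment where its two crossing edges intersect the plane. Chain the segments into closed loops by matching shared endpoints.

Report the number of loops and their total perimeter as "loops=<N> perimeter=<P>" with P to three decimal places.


loops=1 perimeter=5.377

Straddling triangles (8 of 18):
  (v1,v0,v3) [--+] → (0.661986, 0.5555, 0)–(0.977794, 0.5555, 0)  len=0.3158
  (v1,v3,v2) [-+-] → (0.977794, 0.5555, 0)–(0.661986, 0.5555, 0.687818)  len=0.7569
  (v3,v0,v4) [+-+] → (0.661986, 0.5555, 0)–(0.0979451, 0.5555, 0)  len=0.5640
  (v3,v4,v2) [++-] → (0.0979451, 0.5555, 1.3415)–(0.661986, 0.5555, 0.687818)  len=0.8634
  (v4,v0,v5) [+-+] → (0.0979451, 0.5555, 0)–(-0.320721, 0.5555, 0)  len=0.4187
  (v4,v5,v2) [++-] → (-0.320721, 0.5555, 1.17296)–(0.0979451, 0.5555, 1.3415)  len=0.4513
  (v5,v0,v6) [+--] → (-0.320721, 0.5555, 0)–(-0.981345, 0.5555, 0)  len=0.6606
  (v5,v6,v2) [+--] → (-0.981345, 0.5555, 0)–(-0.320721, 0.5555, 1.17296)  len=1.3462

Chained into 1 loop(s):
  loop 1: 8 segments, perimeter = 5.3769
Total perimeter = 5.377


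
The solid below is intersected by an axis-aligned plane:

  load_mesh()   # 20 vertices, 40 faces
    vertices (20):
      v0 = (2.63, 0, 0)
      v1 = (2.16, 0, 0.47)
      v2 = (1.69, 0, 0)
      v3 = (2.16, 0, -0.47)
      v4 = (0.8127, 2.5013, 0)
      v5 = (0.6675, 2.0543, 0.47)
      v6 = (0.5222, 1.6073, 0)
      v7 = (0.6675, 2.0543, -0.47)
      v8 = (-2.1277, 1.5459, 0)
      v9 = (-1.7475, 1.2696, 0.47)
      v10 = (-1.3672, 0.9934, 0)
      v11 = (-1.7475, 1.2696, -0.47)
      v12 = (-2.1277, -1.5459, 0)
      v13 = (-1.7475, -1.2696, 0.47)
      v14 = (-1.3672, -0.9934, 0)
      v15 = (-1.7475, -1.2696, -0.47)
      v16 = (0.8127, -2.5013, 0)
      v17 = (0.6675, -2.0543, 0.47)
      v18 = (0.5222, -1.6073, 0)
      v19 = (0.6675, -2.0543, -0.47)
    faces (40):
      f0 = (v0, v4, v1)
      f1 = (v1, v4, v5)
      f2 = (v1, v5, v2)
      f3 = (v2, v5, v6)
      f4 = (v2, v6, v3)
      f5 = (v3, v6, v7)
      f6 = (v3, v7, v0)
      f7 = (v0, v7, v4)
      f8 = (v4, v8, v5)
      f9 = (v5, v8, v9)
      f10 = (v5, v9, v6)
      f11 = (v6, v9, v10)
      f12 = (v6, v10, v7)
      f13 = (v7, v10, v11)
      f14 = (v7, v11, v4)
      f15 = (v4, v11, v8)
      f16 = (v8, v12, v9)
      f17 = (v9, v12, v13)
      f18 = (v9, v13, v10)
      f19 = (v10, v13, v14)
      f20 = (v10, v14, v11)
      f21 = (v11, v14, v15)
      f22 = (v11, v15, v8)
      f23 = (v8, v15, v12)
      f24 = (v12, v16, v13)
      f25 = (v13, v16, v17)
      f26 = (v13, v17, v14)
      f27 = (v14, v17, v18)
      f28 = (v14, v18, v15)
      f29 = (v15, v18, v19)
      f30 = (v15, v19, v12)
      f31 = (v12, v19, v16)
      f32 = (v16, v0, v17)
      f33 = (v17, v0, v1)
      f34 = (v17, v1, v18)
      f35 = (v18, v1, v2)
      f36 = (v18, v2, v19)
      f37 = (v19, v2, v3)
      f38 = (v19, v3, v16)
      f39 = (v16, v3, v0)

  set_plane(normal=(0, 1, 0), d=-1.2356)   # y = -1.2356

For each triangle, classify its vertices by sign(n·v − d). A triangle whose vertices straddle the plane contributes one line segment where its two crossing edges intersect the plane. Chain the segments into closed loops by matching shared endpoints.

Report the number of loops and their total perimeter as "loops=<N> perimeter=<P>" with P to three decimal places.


Straddling triangles (18 of 40):
  (v8,v12,v9) [+-+] → (-2.1277, -1.2356, 0)–(-2.0858, -1.2356, 0.0517993)  len=0.0666
  (v9,v12,v13) [+--] → (-2.0858, -1.2356, 0.0517993)–(-1.7475, -1.2356, 0.47)  len=0.5379
  (v9,v13,v10) [+-+] → (-1.7475, -1.2356, 0.47)–(-1.74179, -1.2356, 0.462939)  len=0.0091
  (v10,v13,v14) [+-+] → (-1.74179, -1.2356, 0.462939)–(-1.70069, -1.2356, 0.412143)  len=0.0653
  (v11,v14,v15) [++-] → (-1.70069, -1.2356, -0.412143)–(-1.7475, -1.2356, -0.47)  len=0.0744
  (v11,v15,v8) [+-+] → (-1.7475, -1.2356, -0.47)–(-1.75209, -1.2356, -0.464324)  len=0.0073
  (v8,v15,v12) [+--] → (-1.75209, -1.2356, -0.464324)–(-2.1277, -1.2356, 0)  len=0.5972
  (v13,v17,v14) [--+] → (-0.902685, -1.2356, 0.107299)–(-1.70069, -1.2356, 0.412143)  len=0.8542
  (v14,v17,v18) [+--] → (-0.902685, -1.2356, 0.107299)–(-0.621781, -1.2356, 0)  len=0.3007
  (v14,v18,v15) [+--] → (-0.621781, -1.2356, 0)–(-1.70069, -1.2356, -0.412143)  len=1.1549
  (v16,v0,v17) [-+-] → (1.73228, -1.2356, 0)–(1.44961, -1.2356, 0.282691)  len=0.3998
  (v17,v0,v1) [-++] → (1.44961, -1.2356, 0.282691)–(1.26231, -1.2356, 0.47)  len=0.2649
  (v17,v1,v18) [-+-] → (1.26231, -1.2356, 0.47)–(0.900953, -1.2356, 0.108691)  len=0.5110
  (v18,v1,v2) [-++] → (0.900953, -1.2356, 0.108691)–(0.792262, -1.2356, 0)  len=0.1537
  (v18,v2,v19) [-+-] → (0.792262, -1.2356, 0)–(1.075, -1.2356, -0.282691)  len=0.3998
  (v19,v2,v3) [-++] → (1.075, -1.2356, -0.282691)–(1.26231, -1.2356, -0.47)  len=0.2649
  (v19,v3,v16) [-+-] → (1.26231, -1.2356, -0.47)–(1.49446, -1.2356, -0.237828)  len=0.3283
  (v16,v3,v0) [-++] → (1.49446, -1.2356, -0.237828)–(1.73228, -1.2356, 0)  len=0.3363

Chained into 2 loop(s):
  loop 1: 10 segments, perimeter = 3.6678
  loop 2: 8 segments, perimeter = 2.6588
Total perimeter = 6.327

loops=2 perimeter=6.327


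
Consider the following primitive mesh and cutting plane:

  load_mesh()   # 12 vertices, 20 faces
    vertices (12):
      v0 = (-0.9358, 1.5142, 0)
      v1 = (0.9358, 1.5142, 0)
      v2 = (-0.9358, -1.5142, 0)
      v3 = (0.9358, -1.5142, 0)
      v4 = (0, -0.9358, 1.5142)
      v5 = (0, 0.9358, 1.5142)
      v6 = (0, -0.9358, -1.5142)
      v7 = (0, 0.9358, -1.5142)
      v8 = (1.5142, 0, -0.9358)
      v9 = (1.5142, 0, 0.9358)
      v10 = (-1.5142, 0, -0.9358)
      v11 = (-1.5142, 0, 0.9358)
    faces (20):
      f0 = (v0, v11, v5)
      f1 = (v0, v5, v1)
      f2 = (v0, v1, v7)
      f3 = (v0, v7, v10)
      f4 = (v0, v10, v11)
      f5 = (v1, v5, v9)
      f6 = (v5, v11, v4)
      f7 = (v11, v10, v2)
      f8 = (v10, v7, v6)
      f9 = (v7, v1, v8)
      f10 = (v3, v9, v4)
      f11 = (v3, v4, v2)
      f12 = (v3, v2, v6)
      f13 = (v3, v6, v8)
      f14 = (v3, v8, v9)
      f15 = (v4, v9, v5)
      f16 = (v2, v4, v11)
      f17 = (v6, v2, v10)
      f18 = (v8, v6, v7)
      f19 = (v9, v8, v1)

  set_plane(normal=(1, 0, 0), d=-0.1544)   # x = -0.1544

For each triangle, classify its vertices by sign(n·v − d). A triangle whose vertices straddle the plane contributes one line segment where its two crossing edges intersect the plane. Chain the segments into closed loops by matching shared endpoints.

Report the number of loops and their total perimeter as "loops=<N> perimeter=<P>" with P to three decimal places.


loops=1 perimeter=9.855

Straddling triangles (10 of 20):
  (v0,v11,v5) [--+] → (-0.1544, 0.840378, 1.45522)–(-0.1544, 1.03123, 1.26437)  len=0.2699
  (v0,v5,v1) [-++] → (-0.1544, 1.03123, 1.26437)–(-0.1544, 1.5142, 0)  len=1.3535
  (v0,v1,v7) [-++] → (-0.1544, 1.5142, 0)–(-0.1544, 1.03123, -1.26437)  len=1.3535
  (v0,v7,v10) [-+-] → (-0.1544, 1.03123, -1.26437)–(-0.1544, 0.840378, -1.45522)  len=0.2699
  (v5,v11,v4) [+-+] → (-0.1544, 0.840378, 1.45522)–(-0.1544, -0.840378, 1.45522)  len=1.6808
  (v10,v7,v6) [-++] → (-0.1544, 0.840378, -1.45522)–(-0.1544, -0.840378, -1.45522)  len=1.6808
  (v3,v4,v2) [++-] → (-0.1544, -1.03123, 1.26437)–(-0.1544, -1.5142, 0)  len=1.3535
  (v3,v2,v6) [+-+] → (-0.1544, -1.5142, 0)–(-0.1544, -1.03123, -1.26437)  len=1.3535
  (v2,v4,v11) [-+-] → (-0.1544, -1.03123, 1.26437)–(-0.1544, -0.840378, 1.45522)  len=0.2699
  (v6,v2,v10) [+--] → (-0.1544, -1.03123, -1.26437)–(-0.1544, -0.840378, -1.45522)  len=0.2699

Chained into 1 loop(s):
  loop 1: 10 segments, perimeter = 9.8550
Total perimeter = 9.855


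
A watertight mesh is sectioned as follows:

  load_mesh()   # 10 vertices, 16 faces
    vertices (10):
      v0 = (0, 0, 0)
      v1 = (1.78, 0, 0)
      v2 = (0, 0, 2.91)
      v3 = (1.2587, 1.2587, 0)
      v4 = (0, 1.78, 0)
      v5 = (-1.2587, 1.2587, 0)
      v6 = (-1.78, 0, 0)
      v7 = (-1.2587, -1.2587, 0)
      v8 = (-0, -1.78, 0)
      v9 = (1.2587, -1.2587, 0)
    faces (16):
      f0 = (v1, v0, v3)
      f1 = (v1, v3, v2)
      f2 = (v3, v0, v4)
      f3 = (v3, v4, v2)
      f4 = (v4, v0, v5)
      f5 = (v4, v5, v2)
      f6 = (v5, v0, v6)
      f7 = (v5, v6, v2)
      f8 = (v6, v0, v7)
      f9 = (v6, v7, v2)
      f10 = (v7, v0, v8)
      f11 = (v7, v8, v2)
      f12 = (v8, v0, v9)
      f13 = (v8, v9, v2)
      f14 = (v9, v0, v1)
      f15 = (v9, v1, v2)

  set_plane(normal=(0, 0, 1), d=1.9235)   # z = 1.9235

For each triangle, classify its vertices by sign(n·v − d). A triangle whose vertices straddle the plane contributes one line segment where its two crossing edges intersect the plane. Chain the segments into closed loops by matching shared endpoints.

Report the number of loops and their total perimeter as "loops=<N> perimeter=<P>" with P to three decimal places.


loops=1 perimeter=3.695

Straddling triangles (8 of 16):
  (v1,v3,v2) [--+] → (0.426704, 0.426704, 1.9235)–(0.603426, 0, 1.9235)  len=0.4619
  (v3,v4,v2) [--+] → (0, 0.603426, 1.9235)–(0.426704, 0.426704, 1.9235)  len=0.4619
  (v4,v5,v2) [--+] → (-0.426704, 0.426704, 1.9235)–(0, 0.603426, 1.9235)  len=0.4619
  (v5,v6,v2) [--+] → (-0.603426, 0, 1.9235)–(-0.426704, 0.426704, 1.9235)  len=0.4619
  (v6,v7,v2) [--+] → (-0.426704, -0.426704, 1.9235)–(-0.603426, 0, 1.9235)  len=0.4619
  (v7,v8,v2) [--+] → (0, -0.603426, 1.9235)–(-0.426704, -0.426704, 1.9235)  len=0.4619
  (v8,v9,v2) [--+] → (0.426704, -0.426704, 1.9235)–(0, -0.603426, 1.9235)  len=0.4619
  (v9,v1,v2) [--+] → (0.603426, 0, 1.9235)–(0.426704, -0.426704, 1.9235)  len=0.4619

Chained into 1 loop(s):
  loop 1: 8 segments, perimeter = 3.6948
Total perimeter = 3.695
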